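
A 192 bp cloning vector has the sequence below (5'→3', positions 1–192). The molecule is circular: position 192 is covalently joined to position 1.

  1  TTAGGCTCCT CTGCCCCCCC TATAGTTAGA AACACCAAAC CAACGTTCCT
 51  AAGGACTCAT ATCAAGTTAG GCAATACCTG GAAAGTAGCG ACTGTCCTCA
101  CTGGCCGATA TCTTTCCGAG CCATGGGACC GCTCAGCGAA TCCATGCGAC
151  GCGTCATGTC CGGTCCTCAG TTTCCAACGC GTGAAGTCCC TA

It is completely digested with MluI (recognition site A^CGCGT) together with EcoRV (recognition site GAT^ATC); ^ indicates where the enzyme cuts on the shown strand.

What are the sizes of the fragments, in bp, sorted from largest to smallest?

MluI sites (ACGCGT) start at positions 149, 177.
MluI cuts after the first base of each site, so after positions 149, 177.
The EcoRV site (GATATC) starts at position 107.
EcoRV cuts after base 3 of each site, so after position 109.
Combined cut positions: 109, 149, 177.
Circular molecule, 3 cuts → 3 fragments:
  110–149 → 40 bp
  150–177 → 28 bp
  178–192 then 1–109 → 15 + 109 = 124 bp
Sorted largest to smallest: 124, 40, 28 bp.

124, 40, 28 bp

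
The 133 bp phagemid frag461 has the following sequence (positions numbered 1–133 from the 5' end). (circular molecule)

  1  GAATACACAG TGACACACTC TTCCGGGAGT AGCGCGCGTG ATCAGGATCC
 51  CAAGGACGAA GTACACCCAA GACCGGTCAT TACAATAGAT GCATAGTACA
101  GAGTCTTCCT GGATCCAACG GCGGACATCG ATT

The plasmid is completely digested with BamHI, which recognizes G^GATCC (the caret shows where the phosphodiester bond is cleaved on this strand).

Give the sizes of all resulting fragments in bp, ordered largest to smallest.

BamHI sites (GGATCC) start at positions 45, 111.
BamHI cuts after the first base of each site, so after positions 45, 111.
Circular molecule, 2 cuts → 2 fragments:
  46–111 → 66 bp
  112–133 then 1–45 → 22 + 45 = 67 bp
Sorted largest to smallest: 67, 66 bp.

67, 66 bp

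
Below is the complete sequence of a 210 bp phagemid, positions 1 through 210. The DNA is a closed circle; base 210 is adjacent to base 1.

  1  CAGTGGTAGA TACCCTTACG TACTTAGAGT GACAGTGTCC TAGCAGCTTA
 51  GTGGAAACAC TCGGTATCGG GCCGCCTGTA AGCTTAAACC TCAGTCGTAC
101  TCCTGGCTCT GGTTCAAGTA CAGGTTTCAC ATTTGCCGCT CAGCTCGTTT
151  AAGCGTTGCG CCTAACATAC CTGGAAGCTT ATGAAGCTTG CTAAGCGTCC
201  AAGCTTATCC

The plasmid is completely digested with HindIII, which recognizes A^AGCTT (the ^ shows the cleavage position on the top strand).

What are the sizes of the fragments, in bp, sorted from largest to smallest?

HindIII sites (AAGCTT) start at positions 80, 175, 184, 201.
HindIII cuts after the first base of each site, so after positions 80, 175, 184, 201.
Circular molecule, 4 cuts → 4 fragments:
  81–175 → 95 bp
  176–184 → 9 bp
  185–201 → 17 bp
  202–210 then 1–80 → 9 + 80 = 89 bp
Sorted largest to smallest: 95, 89, 17, 9 bp.

95, 89, 17, 9 bp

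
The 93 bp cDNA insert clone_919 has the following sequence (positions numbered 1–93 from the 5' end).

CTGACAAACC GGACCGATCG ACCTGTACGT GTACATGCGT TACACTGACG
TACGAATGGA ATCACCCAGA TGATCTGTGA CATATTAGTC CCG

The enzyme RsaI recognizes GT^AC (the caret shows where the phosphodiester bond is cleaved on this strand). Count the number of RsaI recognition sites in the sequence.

3

GTAC occurs starting at positions 25, 31, 50.
RsaI cuts at 3 sites.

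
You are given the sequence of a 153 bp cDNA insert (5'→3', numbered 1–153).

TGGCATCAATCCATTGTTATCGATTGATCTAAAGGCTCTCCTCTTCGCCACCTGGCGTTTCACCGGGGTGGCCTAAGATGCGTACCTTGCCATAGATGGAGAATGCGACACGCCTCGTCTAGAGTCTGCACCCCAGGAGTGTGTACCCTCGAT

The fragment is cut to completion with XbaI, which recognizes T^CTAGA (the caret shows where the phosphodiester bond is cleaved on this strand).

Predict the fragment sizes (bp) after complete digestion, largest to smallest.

The XbaI site (TCTAGA) starts at position 118.
XbaI cuts after the first base of each site, so after position 118.
Linear molecule, 1 cut → 2 fragments:
  1–118 → 118 bp
  119–153 → 35 bp
Sorted largest to smallest: 118, 35 bp.

118, 35 bp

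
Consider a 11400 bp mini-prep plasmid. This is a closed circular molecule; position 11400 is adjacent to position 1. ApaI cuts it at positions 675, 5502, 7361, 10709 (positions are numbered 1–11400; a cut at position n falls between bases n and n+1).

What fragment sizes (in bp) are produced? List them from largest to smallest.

Circular molecule, 4 cuts → 4 fragments:
  5502 − 675 = 4827 bp
  7361 − 5502 = 1859 bp
  10709 − 7361 = 3348 bp
  wrap: 11400 − 10709 + 675 = 1366 bp
Sorted largest to smallest: 4827, 3348, 1859, 1366 bp.

4827, 3348, 1859, 1366 bp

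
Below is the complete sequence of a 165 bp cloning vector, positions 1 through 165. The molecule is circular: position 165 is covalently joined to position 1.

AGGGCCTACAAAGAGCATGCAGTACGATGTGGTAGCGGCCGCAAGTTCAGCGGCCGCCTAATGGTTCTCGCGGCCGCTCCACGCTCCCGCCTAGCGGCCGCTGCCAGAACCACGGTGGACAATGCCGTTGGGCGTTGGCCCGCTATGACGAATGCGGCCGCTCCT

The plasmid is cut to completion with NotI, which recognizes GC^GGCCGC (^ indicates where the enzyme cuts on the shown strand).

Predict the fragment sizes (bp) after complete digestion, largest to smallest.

NotI sites (GCGGCCGC) start at positions 35, 50, 70, 94, 154.
NotI cuts after base 2 of each site, so after positions 36, 51, 71, 95, 155.
Circular molecule, 5 cuts → 5 fragments:
  37–51 → 15 bp
  52–71 → 20 bp
  72–95 → 24 bp
  96–155 → 60 bp
  156–165 then 1–36 → 10 + 36 = 46 bp
Sorted largest to smallest: 60, 46, 24, 20, 15 bp.

60, 46, 24, 20, 15 bp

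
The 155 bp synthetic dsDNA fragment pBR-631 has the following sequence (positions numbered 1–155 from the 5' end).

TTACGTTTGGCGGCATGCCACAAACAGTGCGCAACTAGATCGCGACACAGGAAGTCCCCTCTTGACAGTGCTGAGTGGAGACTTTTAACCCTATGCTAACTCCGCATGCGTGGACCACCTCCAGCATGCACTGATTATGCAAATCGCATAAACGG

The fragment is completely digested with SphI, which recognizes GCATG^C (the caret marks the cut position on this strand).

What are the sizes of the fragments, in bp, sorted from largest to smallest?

91, 27, 20, 17 bp

SphI sites (GCATGC) start at positions 13, 104, 124.
SphI cuts after base 5 of each site (before the last base), so after positions 17, 108, 128.
Linear molecule, 3 cuts → 4 fragments:
  1–17 → 17 bp
  18–108 → 91 bp
  109–128 → 20 bp
  129–155 → 27 bp
Sorted largest to smallest: 91, 27, 20, 17 bp.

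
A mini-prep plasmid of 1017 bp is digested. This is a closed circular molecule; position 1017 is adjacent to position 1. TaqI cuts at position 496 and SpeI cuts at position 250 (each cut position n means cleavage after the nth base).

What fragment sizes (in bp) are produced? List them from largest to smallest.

Combined cut positions (sorted): 250, 496.
Circular molecule, 2 cuts → 2 fragments:
  496 − 250 = 246 bp
  wrap: 1017 − 496 + 250 = 771 bp
Sorted largest to smallest: 771, 246 bp.

771, 246 bp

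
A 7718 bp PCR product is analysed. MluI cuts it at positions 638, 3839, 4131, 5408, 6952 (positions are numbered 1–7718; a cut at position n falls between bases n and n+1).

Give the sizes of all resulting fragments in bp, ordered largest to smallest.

Linear molecule, 5 cuts → 6 fragments:
  638 − 0 = 638 bp
  3839 − 638 = 3201 bp
  4131 − 3839 = 292 bp
  5408 − 4131 = 1277 bp
  6952 − 5408 = 1544 bp
  7718 − 6952 = 766 bp
Sorted largest to smallest: 3201, 1544, 1277, 766, 638, 292 bp.

3201, 1544, 1277, 766, 638, 292 bp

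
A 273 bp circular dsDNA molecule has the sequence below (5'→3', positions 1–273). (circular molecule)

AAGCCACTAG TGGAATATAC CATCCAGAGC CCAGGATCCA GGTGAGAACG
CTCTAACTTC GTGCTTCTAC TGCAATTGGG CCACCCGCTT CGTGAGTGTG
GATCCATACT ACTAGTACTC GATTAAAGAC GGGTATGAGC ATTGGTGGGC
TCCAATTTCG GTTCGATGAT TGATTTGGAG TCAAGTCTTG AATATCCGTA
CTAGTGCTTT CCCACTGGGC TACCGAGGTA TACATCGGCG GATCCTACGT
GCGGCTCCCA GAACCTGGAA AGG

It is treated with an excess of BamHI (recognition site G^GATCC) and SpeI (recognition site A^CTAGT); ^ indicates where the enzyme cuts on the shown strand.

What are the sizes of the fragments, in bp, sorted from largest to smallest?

BamHI sites (GGATCC) start at positions 34, 100, 240.
BamHI cuts after the first base of each site, so after positions 34, 100, 240.
SpeI sites (ACTAGT) start at positions 6, 111, 200.
SpeI cuts after the first base of each site, so after positions 6, 111, 200.
Combined cut positions: 6, 34, 100, 111, 200, 240.
Circular molecule, 6 cuts → 6 fragments:
  7–34 → 28 bp
  35–100 → 66 bp
  101–111 → 11 bp
  112–200 → 89 bp
  201–240 → 40 bp
  241–273 then 1–6 → 33 + 6 = 39 bp
Sorted largest to smallest: 89, 66, 40, 39, 28, 11 bp.

89, 66, 40, 39, 28, 11 bp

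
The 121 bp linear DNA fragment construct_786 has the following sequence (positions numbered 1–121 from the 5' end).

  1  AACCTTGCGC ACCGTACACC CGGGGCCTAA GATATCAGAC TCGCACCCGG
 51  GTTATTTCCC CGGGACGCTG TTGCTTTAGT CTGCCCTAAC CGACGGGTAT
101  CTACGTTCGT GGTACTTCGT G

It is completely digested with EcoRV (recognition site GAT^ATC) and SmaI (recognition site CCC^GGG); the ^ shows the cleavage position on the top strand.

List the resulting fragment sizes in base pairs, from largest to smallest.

The EcoRV site (GATATC) starts at position 31.
EcoRV cuts after base 3 of each site, so after position 33.
SmaI sites (CCCGGG) start at positions 19, 46, 59.
SmaI cuts after base 3 of each site, so after positions 21, 48, 61.
Combined cut positions: 21, 33, 48, 61.
Linear molecule, 4 cuts → 5 fragments:
  1–21 → 21 bp
  22–33 → 12 bp
  34–48 → 15 bp
  49–61 → 13 bp
  62–121 → 60 bp
Sorted largest to smallest: 60, 21, 15, 13, 12 bp.

60, 21, 15, 13, 12 bp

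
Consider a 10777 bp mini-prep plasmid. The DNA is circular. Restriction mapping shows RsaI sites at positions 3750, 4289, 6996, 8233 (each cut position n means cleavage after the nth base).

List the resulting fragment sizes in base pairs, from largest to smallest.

Circular molecule, 4 cuts → 4 fragments:
  4289 − 3750 = 539 bp
  6996 − 4289 = 2707 bp
  8233 − 6996 = 1237 bp
  wrap: 10777 − 8233 + 3750 = 6294 bp
Sorted largest to smallest: 6294, 2707, 1237, 539 bp.

6294, 2707, 1237, 539 bp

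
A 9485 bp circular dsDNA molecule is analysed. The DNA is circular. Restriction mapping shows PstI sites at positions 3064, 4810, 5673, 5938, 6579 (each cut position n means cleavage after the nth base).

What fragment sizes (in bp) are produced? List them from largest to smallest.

5970, 1746, 863, 641, 265 bp

Circular molecule, 5 cuts → 5 fragments:
  4810 − 3064 = 1746 bp
  5673 − 4810 = 863 bp
  5938 − 5673 = 265 bp
  6579 − 5938 = 641 bp
  wrap: 9485 − 6579 + 3064 = 5970 bp
Sorted largest to smallest: 5970, 1746, 863, 641, 265 bp.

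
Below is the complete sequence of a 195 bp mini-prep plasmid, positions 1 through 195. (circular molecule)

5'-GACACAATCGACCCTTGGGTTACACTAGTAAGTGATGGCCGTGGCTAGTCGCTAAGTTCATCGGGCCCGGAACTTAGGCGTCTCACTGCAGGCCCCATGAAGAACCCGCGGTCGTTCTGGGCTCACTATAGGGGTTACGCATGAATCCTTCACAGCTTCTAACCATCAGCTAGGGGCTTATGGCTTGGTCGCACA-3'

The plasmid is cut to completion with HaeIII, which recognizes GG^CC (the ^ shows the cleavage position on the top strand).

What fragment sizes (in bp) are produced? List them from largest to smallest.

141, 27, 27 bp

HaeIII sites (GGCC) start at positions 37, 64, 91.
HaeIII cuts after base 2 of each site, so after positions 38, 65, 92.
Circular molecule, 3 cuts → 3 fragments:
  39–65 → 27 bp
  66–92 → 27 bp
  93–195 then 1–38 → 103 + 38 = 141 bp
Sorted largest to smallest: 141, 27, 27 bp.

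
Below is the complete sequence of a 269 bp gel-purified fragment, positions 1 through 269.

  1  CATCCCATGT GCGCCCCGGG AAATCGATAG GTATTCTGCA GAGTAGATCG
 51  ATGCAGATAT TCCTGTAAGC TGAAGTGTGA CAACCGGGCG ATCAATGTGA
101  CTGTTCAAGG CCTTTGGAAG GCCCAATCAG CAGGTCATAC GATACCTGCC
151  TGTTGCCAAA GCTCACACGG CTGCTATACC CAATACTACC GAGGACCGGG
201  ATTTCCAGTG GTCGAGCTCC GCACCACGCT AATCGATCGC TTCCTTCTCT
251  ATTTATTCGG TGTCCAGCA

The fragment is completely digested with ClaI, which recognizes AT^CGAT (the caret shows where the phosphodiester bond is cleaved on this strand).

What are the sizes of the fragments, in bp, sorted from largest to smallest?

185, 36, 24, 24 bp

ClaI sites (ATCGAT) start at positions 23, 47, 232.
ClaI cuts after base 2 of each site, so after positions 24, 48, 233.
Linear molecule, 3 cuts → 4 fragments:
  1–24 → 24 bp
  25–48 → 24 bp
  49–233 → 185 bp
  234–269 → 36 bp
Sorted largest to smallest: 185, 36, 24, 24 bp.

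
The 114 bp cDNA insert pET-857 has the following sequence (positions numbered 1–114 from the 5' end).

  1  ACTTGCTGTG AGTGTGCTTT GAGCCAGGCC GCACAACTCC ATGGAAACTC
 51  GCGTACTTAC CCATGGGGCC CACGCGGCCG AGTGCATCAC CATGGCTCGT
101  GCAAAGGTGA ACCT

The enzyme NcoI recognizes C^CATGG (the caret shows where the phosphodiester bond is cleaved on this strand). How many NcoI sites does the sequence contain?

3

CCATGG occurs starting at positions 39, 61, 90.
NcoI cuts at 3 sites.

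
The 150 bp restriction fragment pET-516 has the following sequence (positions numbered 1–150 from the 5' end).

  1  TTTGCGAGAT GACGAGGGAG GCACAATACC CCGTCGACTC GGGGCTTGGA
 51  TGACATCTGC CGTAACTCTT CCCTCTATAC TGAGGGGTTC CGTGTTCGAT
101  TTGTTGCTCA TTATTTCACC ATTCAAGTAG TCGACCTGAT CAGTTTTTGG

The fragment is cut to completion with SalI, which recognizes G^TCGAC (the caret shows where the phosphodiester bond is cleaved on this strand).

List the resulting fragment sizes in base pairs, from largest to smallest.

SalI sites (GTCGAC) start at positions 33, 130.
SalI cuts after the first base of each site, so after positions 33, 130.
Linear molecule, 2 cuts → 3 fragments:
  1–33 → 33 bp
  34–130 → 97 bp
  131–150 → 20 bp
Sorted largest to smallest: 97, 33, 20 bp.

97, 33, 20 bp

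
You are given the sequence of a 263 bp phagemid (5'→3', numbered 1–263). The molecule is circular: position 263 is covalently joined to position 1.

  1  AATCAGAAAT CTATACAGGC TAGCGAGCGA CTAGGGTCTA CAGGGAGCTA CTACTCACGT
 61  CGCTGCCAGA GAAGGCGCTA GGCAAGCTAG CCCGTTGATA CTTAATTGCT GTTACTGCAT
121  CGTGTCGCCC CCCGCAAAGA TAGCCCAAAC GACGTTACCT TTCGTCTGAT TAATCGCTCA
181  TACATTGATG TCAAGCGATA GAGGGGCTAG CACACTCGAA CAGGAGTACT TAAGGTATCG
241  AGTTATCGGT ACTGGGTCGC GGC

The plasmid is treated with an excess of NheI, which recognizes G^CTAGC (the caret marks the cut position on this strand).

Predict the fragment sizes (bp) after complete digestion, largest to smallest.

120, 76, 67 bp

NheI sites (GCTAGC) start at positions 19, 86, 206.
NheI cuts after the first base of each site, so after positions 19, 86, 206.
Circular molecule, 3 cuts → 3 fragments:
  20–86 → 67 bp
  87–206 → 120 bp
  207–263 then 1–19 → 57 + 19 = 76 bp
Sorted largest to smallest: 120, 76, 67 bp.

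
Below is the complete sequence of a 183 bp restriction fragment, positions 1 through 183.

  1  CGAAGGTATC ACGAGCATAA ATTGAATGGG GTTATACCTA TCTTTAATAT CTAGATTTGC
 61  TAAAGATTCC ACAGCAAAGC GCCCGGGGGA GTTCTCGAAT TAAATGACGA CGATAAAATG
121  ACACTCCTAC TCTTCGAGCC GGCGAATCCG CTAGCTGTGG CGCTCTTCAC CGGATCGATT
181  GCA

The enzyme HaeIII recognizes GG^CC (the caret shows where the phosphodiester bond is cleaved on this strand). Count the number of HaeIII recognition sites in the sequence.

No occurrence of GGCC is present in the sequence.
HaeIII does not cut: 0 sites.

0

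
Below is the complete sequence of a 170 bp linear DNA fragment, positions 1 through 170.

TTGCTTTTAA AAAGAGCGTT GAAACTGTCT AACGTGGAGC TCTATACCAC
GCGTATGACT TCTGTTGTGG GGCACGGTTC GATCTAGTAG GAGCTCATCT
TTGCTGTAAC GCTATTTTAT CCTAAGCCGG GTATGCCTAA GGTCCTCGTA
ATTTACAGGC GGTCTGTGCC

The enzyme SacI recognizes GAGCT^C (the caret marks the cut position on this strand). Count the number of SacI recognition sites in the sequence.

GAGCTC occurs starting at positions 37, 91.
SacI cuts at 2 sites.

2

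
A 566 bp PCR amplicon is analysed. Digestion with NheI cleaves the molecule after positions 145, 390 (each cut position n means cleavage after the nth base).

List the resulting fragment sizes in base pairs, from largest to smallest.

245, 176, 145 bp

Linear molecule, 2 cuts → 3 fragments:
  145 − 0 = 145 bp
  390 − 145 = 245 bp
  566 − 390 = 176 bp
Sorted largest to smallest: 245, 176, 145 bp.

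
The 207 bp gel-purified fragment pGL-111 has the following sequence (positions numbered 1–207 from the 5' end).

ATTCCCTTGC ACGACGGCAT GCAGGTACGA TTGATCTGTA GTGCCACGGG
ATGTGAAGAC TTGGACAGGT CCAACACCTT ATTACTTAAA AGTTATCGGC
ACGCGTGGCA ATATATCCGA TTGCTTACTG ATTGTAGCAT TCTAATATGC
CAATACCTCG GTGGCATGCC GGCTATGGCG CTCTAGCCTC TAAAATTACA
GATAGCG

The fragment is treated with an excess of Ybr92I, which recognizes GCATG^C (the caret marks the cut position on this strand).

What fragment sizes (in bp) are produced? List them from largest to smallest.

Ybr92I sites (GCATGC) start at positions 17, 164.
Ybr92I cuts after base 5 of each site (before the last base), so after positions 21, 168.
Linear molecule, 2 cuts → 3 fragments:
  1–21 → 21 bp
  22–168 → 147 bp
  169–207 → 39 bp
Sorted largest to smallest: 147, 39, 21 bp.

147, 39, 21 bp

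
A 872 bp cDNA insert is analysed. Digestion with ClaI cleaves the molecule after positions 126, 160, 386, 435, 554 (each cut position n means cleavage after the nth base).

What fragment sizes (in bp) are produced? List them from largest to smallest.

318, 226, 126, 119, 49, 34 bp

Linear molecule, 5 cuts → 6 fragments:
  126 − 0 = 126 bp
  160 − 126 = 34 bp
  386 − 160 = 226 bp
  435 − 386 = 49 bp
  554 − 435 = 119 bp
  872 − 554 = 318 bp
Sorted largest to smallest: 318, 226, 126, 119, 49, 34 bp.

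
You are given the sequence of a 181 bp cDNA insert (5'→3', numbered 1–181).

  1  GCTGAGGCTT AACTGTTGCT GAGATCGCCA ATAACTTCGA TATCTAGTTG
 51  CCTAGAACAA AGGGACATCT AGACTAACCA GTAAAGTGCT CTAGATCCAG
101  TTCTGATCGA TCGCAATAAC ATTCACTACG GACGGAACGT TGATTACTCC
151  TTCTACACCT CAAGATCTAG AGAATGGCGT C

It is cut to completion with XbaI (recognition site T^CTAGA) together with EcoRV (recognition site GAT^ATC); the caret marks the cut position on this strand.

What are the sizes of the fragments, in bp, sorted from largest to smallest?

76, 41, 27, 22, 15 bp

XbaI sites (TCTAGA) start at positions 68, 90, 166.
XbaI cuts after the first base of each site, so after positions 68, 90, 166.
The EcoRV site (GATATC) starts at position 39.
EcoRV cuts after base 3 of each site, so after position 41.
Combined cut positions: 41, 68, 90, 166.
Linear molecule, 4 cuts → 5 fragments:
  1–41 → 41 bp
  42–68 → 27 bp
  69–90 → 22 bp
  91–166 → 76 bp
  167–181 → 15 bp
Sorted largest to smallest: 76, 41, 27, 22, 15 bp.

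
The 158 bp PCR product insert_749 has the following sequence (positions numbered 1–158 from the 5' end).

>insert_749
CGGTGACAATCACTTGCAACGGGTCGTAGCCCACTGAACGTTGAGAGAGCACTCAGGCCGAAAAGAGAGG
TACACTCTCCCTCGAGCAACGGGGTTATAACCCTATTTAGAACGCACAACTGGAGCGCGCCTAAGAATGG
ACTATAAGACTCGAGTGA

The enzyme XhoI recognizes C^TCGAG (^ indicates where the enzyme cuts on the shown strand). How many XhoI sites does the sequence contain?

2

CTCGAG occurs starting at positions 81, 150.
XhoI cuts at 2 sites.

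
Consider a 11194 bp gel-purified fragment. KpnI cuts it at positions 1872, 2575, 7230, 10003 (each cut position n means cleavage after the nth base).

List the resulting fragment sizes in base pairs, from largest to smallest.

4655, 2773, 1872, 1191, 703 bp

Linear molecule, 4 cuts → 5 fragments:
  1872 − 0 = 1872 bp
  2575 − 1872 = 703 bp
  7230 − 2575 = 4655 bp
  10003 − 7230 = 2773 bp
  11194 − 10003 = 1191 bp
Sorted largest to smallest: 4655, 2773, 1872, 1191, 703 bp.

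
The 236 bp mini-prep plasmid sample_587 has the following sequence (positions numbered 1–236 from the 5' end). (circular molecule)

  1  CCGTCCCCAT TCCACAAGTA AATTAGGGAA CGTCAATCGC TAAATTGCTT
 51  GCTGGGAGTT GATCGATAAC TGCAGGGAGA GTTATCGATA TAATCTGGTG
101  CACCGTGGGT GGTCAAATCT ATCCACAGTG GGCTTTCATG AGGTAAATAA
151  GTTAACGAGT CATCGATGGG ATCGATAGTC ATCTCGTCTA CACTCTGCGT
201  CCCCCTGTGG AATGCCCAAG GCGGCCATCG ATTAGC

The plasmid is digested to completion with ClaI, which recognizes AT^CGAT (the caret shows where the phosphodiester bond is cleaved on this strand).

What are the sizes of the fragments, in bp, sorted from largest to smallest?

78, 71, 56, 22, 9 bp

ClaI sites (ATCGAT) start at positions 62, 84, 162, 171, 227.
ClaI cuts after base 2 of each site, so after positions 63, 85, 163, 172, 228.
Circular molecule, 5 cuts → 5 fragments:
  64–85 → 22 bp
  86–163 → 78 bp
  164–172 → 9 bp
  173–228 → 56 bp
  229–236 then 1–63 → 8 + 63 = 71 bp
Sorted largest to smallest: 78, 71, 56, 22, 9 bp.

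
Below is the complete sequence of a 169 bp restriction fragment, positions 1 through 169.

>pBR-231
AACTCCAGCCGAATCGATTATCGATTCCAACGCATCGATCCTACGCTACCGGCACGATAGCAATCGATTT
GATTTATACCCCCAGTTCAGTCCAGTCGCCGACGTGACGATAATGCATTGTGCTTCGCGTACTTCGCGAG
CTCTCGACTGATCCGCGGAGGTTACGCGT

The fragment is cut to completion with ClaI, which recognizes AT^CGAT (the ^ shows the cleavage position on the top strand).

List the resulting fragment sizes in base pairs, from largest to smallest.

ClaI sites (ATCGAT) start at positions 13, 20, 34, 63.
ClaI cuts after base 2 of each site, so after positions 14, 21, 35, 64.
Linear molecule, 4 cuts → 5 fragments:
  1–14 → 14 bp
  15–21 → 7 bp
  22–35 → 14 bp
  36–64 → 29 bp
  65–169 → 105 bp
Sorted largest to smallest: 105, 29, 14, 14, 7 bp.

105, 29, 14, 14, 7 bp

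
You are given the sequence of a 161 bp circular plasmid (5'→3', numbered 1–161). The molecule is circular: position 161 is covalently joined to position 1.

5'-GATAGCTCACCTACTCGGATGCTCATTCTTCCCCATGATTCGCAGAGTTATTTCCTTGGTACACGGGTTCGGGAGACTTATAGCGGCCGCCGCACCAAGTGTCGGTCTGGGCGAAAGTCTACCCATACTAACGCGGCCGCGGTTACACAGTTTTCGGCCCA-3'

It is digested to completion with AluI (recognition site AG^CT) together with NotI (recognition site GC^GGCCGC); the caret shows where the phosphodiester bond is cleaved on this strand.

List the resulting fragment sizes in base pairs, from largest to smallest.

The AluI site (AGCT) starts at position 4.
AluI cuts after base 2 of each site, so after position 5.
NotI sites (GCGGCCGC) start at positions 83, 133.
NotI cuts after base 2 of each site, so after positions 84, 134.
Combined cut positions: 5, 84, 134.
Circular molecule, 3 cuts → 3 fragments:
  6–84 → 79 bp
  85–134 → 50 bp
  135–161 then 1–5 → 27 + 5 = 32 bp
Sorted largest to smallest: 79, 50, 32 bp.

79, 50, 32 bp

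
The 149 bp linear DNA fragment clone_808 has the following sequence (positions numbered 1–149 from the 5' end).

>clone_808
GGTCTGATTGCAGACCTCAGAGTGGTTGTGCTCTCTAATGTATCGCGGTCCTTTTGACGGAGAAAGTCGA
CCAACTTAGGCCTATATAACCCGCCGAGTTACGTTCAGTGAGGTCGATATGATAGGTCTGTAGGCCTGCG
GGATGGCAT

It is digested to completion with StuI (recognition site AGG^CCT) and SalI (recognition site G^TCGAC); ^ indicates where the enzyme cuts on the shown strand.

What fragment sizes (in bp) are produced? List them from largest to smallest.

StuI sites (AGGCCT) start at positions 78, 132.
StuI cuts after base 3 of each site, so after positions 80, 134.
The SalI site (GTCGAC) starts at position 66.
SalI cuts after the first base of each site, so after position 66.
Combined cut positions: 66, 80, 134.
Linear molecule, 3 cuts → 4 fragments:
  1–66 → 66 bp
  67–80 → 14 bp
  81–134 → 54 bp
  135–149 → 15 bp
Sorted largest to smallest: 66, 54, 15, 14 bp.

66, 54, 15, 14 bp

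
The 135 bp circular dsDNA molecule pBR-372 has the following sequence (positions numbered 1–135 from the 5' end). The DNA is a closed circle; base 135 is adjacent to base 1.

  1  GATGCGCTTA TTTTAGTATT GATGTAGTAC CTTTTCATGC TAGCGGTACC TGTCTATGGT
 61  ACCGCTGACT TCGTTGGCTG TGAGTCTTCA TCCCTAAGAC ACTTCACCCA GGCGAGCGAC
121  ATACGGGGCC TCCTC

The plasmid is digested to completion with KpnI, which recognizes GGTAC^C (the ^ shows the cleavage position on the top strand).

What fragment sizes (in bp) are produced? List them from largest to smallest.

KpnI sites (GGTACC) start at positions 45, 58.
KpnI cuts after base 5 of each site (before the last base), so after positions 49, 62.
Circular molecule, 2 cuts → 2 fragments:
  50–62 → 13 bp
  63–135 then 1–49 → 73 + 49 = 122 bp
Sorted largest to smallest: 122, 13 bp.

122, 13 bp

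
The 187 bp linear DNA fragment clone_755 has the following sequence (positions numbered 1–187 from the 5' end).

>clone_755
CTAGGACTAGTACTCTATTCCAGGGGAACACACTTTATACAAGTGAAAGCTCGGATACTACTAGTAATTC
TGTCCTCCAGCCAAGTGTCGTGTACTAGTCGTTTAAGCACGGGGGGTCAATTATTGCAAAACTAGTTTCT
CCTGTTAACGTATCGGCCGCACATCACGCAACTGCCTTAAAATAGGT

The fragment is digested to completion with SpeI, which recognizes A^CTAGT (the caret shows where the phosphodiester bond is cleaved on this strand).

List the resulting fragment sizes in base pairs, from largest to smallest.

SpeI sites (ACTAGT) start at positions 6, 60, 94, 131.
SpeI cuts after the first base of each site, so after positions 6, 60, 94, 131.
Linear molecule, 4 cuts → 5 fragments:
  1–6 → 6 bp
  7–60 → 54 bp
  61–94 → 34 bp
  95–131 → 37 bp
  132–187 → 56 bp
Sorted largest to smallest: 56, 54, 37, 34, 6 bp.

56, 54, 37, 34, 6 bp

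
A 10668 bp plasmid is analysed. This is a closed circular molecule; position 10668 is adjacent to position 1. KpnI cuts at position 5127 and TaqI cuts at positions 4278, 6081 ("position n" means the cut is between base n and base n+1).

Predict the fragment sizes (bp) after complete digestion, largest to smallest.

8865, 954, 849 bp

Combined cut positions (sorted): 4278, 5127, 6081.
Circular molecule, 3 cuts → 3 fragments:
  5127 − 4278 = 849 bp
  6081 − 5127 = 954 bp
  wrap: 10668 − 6081 + 4278 = 8865 bp
Sorted largest to smallest: 8865, 954, 849 bp.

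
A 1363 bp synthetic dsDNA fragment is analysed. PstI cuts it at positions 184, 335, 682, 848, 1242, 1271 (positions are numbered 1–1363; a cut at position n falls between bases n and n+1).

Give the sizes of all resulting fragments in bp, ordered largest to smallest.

394, 347, 184, 166, 151, 92, 29 bp

Linear molecule, 6 cuts → 7 fragments:
  184 − 0 = 184 bp
  335 − 184 = 151 bp
  682 − 335 = 347 bp
  848 − 682 = 166 bp
  1242 − 848 = 394 bp
  1271 − 1242 = 29 bp
  1363 − 1271 = 92 bp
Sorted largest to smallest: 394, 347, 184, 166, 151, 92, 29 bp.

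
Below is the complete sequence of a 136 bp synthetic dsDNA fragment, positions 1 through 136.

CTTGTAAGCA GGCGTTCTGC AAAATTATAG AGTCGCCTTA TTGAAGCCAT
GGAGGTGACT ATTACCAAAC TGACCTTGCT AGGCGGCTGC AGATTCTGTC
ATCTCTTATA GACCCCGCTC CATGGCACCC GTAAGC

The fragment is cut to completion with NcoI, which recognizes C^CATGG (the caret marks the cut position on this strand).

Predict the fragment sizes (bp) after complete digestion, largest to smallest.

NcoI sites (CCATGG) start at positions 47, 120.
NcoI cuts after the first base of each site, so after positions 47, 120.
Linear molecule, 2 cuts → 3 fragments:
  1–47 → 47 bp
  48–120 → 73 bp
  121–136 → 16 bp
Sorted largest to smallest: 73, 47, 16 bp.

73, 47, 16 bp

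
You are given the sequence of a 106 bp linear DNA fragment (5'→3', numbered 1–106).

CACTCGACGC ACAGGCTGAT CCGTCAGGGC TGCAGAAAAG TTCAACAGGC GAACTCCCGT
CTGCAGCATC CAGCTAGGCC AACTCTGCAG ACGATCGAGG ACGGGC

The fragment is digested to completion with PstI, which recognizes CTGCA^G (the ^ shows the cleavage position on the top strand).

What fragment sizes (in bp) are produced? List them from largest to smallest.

34, 31, 24, 17 bp

PstI sites (CTGCAG) start at positions 30, 61, 85.
PstI cuts after base 5 of each site (before the last base), so after positions 34, 65, 89.
Linear molecule, 3 cuts → 4 fragments:
  1–34 → 34 bp
  35–65 → 31 bp
  66–89 → 24 bp
  90–106 → 17 bp
Sorted largest to smallest: 34, 31, 24, 17 bp.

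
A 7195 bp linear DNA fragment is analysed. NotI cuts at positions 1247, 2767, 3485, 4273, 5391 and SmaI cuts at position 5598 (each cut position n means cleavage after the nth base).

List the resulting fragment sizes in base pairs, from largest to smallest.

1597, 1520, 1247, 1118, 788, 718, 207 bp

Combined cut positions (sorted): 1247, 2767, 3485, 4273, 5391, 5598.
Linear molecule, 6 cuts → 7 fragments:
  1247 − 0 = 1247 bp
  2767 − 1247 = 1520 bp
  3485 − 2767 = 718 bp
  4273 − 3485 = 788 bp
  5391 − 4273 = 1118 bp
  5598 − 5391 = 207 bp
  7195 − 5598 = 1597 bp
Sorted largest to smallest: 1597, 1520, 1247, 1118, 788, 718, 207 bp.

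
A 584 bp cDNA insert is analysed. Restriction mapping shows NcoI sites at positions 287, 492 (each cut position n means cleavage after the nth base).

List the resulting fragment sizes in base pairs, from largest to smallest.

Linear molecule, 2 cuts → 3 fragments:
  287 − 0 = 287 bp
  492 − 287 = 205 bp
  584 − 492 = 92 bp
Sorted largest to smallest: 287, 205, 92 bp.

287, 205, 92 bp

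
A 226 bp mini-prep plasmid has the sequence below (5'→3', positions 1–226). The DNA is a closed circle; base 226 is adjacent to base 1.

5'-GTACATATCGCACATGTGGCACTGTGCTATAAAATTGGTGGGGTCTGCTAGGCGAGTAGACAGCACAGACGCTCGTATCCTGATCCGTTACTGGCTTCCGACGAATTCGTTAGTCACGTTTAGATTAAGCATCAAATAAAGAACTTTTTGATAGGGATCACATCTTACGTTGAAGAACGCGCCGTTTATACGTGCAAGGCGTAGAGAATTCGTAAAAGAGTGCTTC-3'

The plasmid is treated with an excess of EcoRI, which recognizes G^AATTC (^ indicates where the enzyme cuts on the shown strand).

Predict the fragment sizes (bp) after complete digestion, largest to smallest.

123, 103 bp

EcoRI sites (GAATTC) start at positions 103, 206.
EcoRI cuts after the first base of each site, so after positions 103, 206.
Circular molecule, 2 cuts → 2 fragments:
  104–206 → 103 bp
  207–226 then 1–103 → 20 + 103 = 123 bp
Sorted largest to smallest: 123, 103 bp.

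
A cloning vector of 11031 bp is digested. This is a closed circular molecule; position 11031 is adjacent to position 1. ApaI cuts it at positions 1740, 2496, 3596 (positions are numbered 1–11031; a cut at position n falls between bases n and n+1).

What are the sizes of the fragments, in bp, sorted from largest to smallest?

9175, 1100, 756 bp

Circular molecule, 3 cuts → 3 fragments:
  2496 − 1740 = 756 bp
  3596 − 2496 = 1100 bp
  wrap: 11031 − 3596 + 1740 = 9175 bp
Sorted largest to smallest: 9175, 1100, 756 bp.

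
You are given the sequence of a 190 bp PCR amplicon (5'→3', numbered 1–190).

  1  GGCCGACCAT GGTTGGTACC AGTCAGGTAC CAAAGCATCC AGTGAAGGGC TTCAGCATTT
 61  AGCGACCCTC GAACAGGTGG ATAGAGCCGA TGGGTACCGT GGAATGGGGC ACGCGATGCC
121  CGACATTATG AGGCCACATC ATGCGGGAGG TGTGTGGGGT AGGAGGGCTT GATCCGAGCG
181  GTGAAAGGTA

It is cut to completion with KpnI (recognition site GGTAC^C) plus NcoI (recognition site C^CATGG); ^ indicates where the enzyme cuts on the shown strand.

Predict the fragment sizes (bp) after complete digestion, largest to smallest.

KpnI sites (GGTACC) start at positions 15, 26, 93.
KpnI cuts after base 5 of each site (before the last base), so after positions 19, 30, 97.
The NcoI site (CCATGG) starts at position 7.
NcoI cuts after the first base of each site, so after position 7.
Combined cut positions: 7, 19, 30, 97.
Linear molecule, 4 cuts → 5 fragments:
  1–7 → 7 bp
  8–19 → 12 bp
  20–30 → 11 bp
  31–97 → 67 bp
  98–190 → 93 bp
Sorted largest to smallest: 93, 67, 12, 11, 7 bp.

93, 67, 12, 11, 7 bp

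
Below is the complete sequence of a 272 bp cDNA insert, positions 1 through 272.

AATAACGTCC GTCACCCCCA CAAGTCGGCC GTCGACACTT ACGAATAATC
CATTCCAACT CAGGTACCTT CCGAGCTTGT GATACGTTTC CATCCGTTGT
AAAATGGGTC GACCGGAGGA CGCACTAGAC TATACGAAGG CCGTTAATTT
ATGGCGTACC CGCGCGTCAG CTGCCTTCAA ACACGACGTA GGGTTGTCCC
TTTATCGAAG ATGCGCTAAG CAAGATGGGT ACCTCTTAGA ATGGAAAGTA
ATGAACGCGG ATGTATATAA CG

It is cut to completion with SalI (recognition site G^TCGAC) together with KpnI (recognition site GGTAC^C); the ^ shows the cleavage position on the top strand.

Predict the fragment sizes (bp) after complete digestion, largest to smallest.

124, 41, 40, 36, 31 bp

SalI sites (GTCGAC) start at positions 31, 108.
SalI cuts after the first base of each site, so after positions 31, 108.
KpnI sites (GGTACC) start at positions 63, 228.
KpnI cuts after base 5 of each site (before the last base), so after positions 67, 232.
Combined cut positions: 31, 67, 108, 232.
Linear molecule, 4 cuts → 5 fragments:
  1–31 → 31 bp
  32–67 → 36 bp
  68–108 → 41 bp
  109–232 → 124 bp
  233–272 → 40 bp
Sorted largest to smallest: 124, 41, 40, 36, 31 bp.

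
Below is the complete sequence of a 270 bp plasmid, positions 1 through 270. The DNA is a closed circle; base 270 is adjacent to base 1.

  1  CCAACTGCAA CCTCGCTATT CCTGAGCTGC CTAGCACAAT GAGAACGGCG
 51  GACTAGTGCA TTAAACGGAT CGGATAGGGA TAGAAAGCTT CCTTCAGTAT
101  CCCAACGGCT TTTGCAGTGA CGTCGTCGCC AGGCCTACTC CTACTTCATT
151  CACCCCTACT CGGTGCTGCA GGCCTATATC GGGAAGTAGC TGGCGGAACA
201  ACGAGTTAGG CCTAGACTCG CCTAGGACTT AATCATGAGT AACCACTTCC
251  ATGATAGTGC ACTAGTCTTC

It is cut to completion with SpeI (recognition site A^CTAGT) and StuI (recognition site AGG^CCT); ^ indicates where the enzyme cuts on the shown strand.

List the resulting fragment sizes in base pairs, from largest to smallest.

81, 61, 51, 39, 38 bp

SpeI sites (ACTAGT) start at positions 52, 261.
SpeI cuts after the first base of each site, so after positions 52, 261.
StuI sites (AGGCCT) start at positions 131, 170, 208.
StuI cuts after base 3 of each site, so after positions 133, 172, 210.
Combined cut positions: 52, 133, 172, 210, 261.
Circular molecule, 5 cuts → 5 fragments:
  53–133 → 81 bp
  134–172 → 39 bp
  173–210 → 38 bp
  211–261 → 51 bp
  262–270 then 1–52 → 9 + 52 = 61 bp
Sorted largest to smallest: 81, 61, 51, 39, 38 bp.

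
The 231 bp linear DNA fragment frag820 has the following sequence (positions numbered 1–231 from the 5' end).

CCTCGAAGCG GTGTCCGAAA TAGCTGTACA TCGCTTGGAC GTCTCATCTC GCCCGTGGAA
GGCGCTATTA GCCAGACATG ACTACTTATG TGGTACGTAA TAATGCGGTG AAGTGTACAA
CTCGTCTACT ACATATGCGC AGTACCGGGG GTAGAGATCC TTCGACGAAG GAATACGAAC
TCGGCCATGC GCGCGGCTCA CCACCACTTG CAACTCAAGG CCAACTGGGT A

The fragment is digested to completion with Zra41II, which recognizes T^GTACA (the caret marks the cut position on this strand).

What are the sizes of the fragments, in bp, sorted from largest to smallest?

117, 89, 25 bp

Zra41II sites (TGTACA) start at positions 25, 114.
Zra41II cuts after the first base of each site, so after positions 25, 114.
Linear molecule, 2 cuts → 3 fragments:
  1–25 → 25 bp
  26–114 → 89 bp
  115–231 → 117 bp
Sorted largest to smallest: 117, 89, 25 bp.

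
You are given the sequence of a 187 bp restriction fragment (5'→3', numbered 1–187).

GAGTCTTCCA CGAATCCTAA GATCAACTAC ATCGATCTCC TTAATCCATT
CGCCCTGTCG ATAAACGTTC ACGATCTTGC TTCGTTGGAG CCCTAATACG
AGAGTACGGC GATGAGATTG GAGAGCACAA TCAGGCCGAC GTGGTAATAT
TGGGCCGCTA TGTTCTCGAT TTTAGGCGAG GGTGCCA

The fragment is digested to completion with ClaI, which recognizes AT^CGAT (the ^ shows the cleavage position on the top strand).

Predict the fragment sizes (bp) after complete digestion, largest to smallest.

The ClaI site (ATCGAT) starts at position 31.
ClaI cuts after base 2 of each site, so after position 32.
Linear molecule, 1 cut → 2 fragments:
  1–32 → 32 bp
  33–187 → 155 bp
Sorted largest to smallest: 155, 32 bp.

155, 32 bp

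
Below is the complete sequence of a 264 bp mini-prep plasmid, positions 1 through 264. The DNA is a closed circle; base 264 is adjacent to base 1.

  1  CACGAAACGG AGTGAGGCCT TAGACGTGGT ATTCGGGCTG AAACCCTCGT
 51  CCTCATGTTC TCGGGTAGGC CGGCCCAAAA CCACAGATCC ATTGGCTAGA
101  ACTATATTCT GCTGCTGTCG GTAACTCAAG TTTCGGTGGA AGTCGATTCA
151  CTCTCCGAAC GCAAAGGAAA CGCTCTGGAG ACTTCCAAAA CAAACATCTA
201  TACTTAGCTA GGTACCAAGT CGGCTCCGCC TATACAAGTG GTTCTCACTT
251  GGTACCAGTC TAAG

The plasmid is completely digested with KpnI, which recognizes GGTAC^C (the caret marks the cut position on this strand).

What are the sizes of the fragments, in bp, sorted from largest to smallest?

KpnI sites (GGTACC) start at positions 211, 251.
KpnI cuts after base 5 of each site (before the last base), so after positions 215, 255.
Circular molecule, 2 cuts → 2 fragments:
  216–255 → 40 bp
  256–264 then 1–215 → 9 + 215 = 224 bp
Sorted largest to smallest: 224, 40 bp.

224, 40 bp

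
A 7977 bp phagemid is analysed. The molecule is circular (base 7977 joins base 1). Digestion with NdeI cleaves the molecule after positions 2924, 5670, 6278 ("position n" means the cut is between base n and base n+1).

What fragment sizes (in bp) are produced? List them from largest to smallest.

Circular molecule, 3 cuts → 3 fragments:
  5670 − 2924 = 2746 bp
  6278 − 5670 = 608 bp
  wrap: 7977 − 6278 + 2924 = 4623 bp
Sorted largest to smallest: 4623, 2746, 608 bp.

4623, 2746, 608 bp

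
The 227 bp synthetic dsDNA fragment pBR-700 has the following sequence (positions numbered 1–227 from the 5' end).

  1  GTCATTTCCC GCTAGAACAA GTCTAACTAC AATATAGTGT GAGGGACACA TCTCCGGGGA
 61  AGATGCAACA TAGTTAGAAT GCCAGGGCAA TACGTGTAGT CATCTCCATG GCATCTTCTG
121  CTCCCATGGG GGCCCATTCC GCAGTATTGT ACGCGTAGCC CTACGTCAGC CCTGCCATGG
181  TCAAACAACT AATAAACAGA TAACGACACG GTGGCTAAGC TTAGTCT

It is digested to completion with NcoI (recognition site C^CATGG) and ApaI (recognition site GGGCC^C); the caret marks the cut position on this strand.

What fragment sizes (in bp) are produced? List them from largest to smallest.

106, 52, 41, 18, 10 bp

NcoI sites (CCATGG) start at positions 106, 124, 175.
NcoI cuts after the first base of each site, so after positions 106, 124, 175.
The ApaI site (GGGCCC) starts at position 130.
ApaI cuts after base 5 of each site (before the last base), so after position 134.
Combined cut positions: 106, 124, 134, 175.
Linear molecule, 4 cuts → 5 fragments:
  1–106 → 106 bp
  107–124 → 18 bp
  125–134 → 10 bp
  135–175 → 41 bp
  176–227 → 52 bp
Sorted largest to smallest: 106, 52, 41, 18, 10 bp.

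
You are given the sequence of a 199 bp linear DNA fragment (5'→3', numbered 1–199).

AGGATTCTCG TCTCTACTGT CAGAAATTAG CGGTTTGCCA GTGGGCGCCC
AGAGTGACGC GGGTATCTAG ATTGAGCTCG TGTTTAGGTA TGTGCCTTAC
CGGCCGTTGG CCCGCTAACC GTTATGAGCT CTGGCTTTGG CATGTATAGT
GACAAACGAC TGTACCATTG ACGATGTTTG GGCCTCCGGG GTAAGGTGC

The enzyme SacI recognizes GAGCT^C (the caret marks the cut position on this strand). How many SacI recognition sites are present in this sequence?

2

GAGCTC occurs starting at positions 74, 126.
SacI cuts at 2 sites.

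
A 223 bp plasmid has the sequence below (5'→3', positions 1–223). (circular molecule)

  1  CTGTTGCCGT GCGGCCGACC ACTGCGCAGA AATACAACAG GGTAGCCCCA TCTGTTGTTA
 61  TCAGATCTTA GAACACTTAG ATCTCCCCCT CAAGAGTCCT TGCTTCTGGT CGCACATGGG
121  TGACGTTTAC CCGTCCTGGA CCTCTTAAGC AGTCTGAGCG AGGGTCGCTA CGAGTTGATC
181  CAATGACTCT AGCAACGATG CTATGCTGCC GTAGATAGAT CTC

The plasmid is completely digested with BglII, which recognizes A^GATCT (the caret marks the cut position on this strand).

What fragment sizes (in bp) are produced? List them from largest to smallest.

BglII sites (AGATCT) start at positions 63, 79, 217.
BglII cuts after the first base of each site, so after positions 63, 79, 217.
Circular molecule, 3 cuts → 3 fragments:
  64–79 → 16 bp
  80–217 → 138 bp
  218–223 then 1–63 → 6 + 63 = 69 bp
Sorted largest to smallest: 138, 69, 16 bp.

138, 69, 16 bp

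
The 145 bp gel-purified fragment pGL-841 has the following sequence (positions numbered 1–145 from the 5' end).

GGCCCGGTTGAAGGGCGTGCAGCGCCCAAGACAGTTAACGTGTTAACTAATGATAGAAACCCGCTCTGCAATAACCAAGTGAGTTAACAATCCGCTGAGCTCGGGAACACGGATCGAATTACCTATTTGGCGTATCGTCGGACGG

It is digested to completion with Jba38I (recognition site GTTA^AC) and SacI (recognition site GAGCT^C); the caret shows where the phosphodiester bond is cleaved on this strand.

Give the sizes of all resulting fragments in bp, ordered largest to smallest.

Jba38I sites (GTTAAC) start at positions 34, 42, 83.
Jba38I cuts after base 4 of each site, so after positions 37, 45, 86.
The SacI site (GAGCTC) starts at position 97.
SacI cuts after base 5 of each site (before the last base), so after position 101.
Combined cut positions: 37, 45, 86, 101.
Linear molecule, 4 cuts → 5 fragments:
  1–37 → 37 bp
  38–45 → 8 bp
  46–86 → 41 bp
  87–101 → 15 bp
  102–145 → 44 bp
Sorted largest to smallest: 44, 41, 37, 15, 8 bp.

44, 41, 37, 15, 8 bp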